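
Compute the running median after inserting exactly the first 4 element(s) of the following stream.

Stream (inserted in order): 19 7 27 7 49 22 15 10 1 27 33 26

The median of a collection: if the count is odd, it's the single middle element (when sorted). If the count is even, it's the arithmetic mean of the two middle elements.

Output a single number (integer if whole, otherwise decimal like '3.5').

Step 1: insert 19 -> lo=[19] (size 1, max 19) hi=[] (size 0) -> median=19
Step 2: insert 7 -> lo=[7] (size 1, max 7) hi=[19] (size 1, min 19) -> median=13
Step 3: insert 27 -> lo=[7, 19] (size 2, max 19) hi=[27] (size 1, min 27) -> median=19
Step 4: insert 7 -> lo=[7, 7] (size 2, max 7) hi=[19, 27] (size 2, min 19) -> median=13

Answer: 13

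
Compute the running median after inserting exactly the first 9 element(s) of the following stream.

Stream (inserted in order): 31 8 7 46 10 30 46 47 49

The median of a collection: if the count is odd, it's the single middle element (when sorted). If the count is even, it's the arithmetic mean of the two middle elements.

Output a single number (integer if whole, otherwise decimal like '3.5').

Answer: 31

Derivation:
Step 1: insert 31 -> lo=[31] (size 1, max 31) hi=[] (size 0) -> median=31
Step 2: insert 8 -> lo=[8] (size 1, max 8) hi=[31] (size 1, min 31) -> median=19.5
Step 3: insert 7 -> lo=[7, 8] (size 2, max 8) hi=[31] (size 1, min 31) -> median=8
Step 4: insert 46 -> lo=[7, 8] (size 2, max 8) hi=[31, 46] (size 2, min 31) -> median=19.5
Step 5: insert 10 -> lo=[7, 8, 10] (size 3, max 10) hi=[31, 46] (size 2, min 31) -> median=10
Step 6: insert 30 -> lo=[7, 8, 10] (size 3, max 10) hi=[30, 31, 46] (size 3, min 30) -> median=20
Step 7: insert 46 -> lo=[7, 8, 10, 30] (size 4, max 30) hi=[31, 46, 46] (size 3, min 31) -> median=30
Step 8: insert 47 -> lo=[7, 8, 10, 30] (size 4, max 30) hi=[31, 46, 46, 47] (size 4, min 31) -> median=30.5
Step 9: insert 49 -> lo=[7, 8, 10, 30, 31] (size 5, max 31) hi=[46, 46, 47, 49] (size 4, min 46) -> median=31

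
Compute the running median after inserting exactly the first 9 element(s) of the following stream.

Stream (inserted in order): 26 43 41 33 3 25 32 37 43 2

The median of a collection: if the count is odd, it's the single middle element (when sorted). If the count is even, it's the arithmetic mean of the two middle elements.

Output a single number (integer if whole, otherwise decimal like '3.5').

Step 1: insert 26 -> lo=[26] (size 1, max 26) hi=[] (size 0) -> median=26
Step 2: insert 43 -> lo=[26] (size 1, max 26) hi=[43] (size 1, min 43) -> median=34.5
Step 3: insert 41 -> lo=[26, 41] (size 2, max 41) hi=[43] (size 1, min 43) -> median=41
Step 4: insert 33 -> lo=[26, 33] (size 2, max 33) hi=[41, 43] (size 2, min 41) -> median=37
Step 5: insert 3 -> lo=[3, 26, 33] (size 3, max 33) hi=[41, 43] (size 2, min 41) -> median=33
Step 6: insert 25 -> lo=[3, 25, 26] (size 3, max 26) hi=[33, 41, 43] (size 3, min 33) -> median=29.5
Step 7: insert 32 -> lo=[3, 25, 26, 32] (size 4, max 32) hi=[33, 41, 43] (size 3, min 33) -> median=32
Step 8: insert 37 -> lo=[3, 25, 26, 32] (size 4, max 32) hi=[33, 37, 41, 43] (size 4, min 33) -> median=32.5
Step 9: insert 43 -> lo=[3, 25, 26, 32, 33] (size 5, max 33) hi=[37, 41, 43, 43] (size 4, min 37) -> median=33

Answer: 33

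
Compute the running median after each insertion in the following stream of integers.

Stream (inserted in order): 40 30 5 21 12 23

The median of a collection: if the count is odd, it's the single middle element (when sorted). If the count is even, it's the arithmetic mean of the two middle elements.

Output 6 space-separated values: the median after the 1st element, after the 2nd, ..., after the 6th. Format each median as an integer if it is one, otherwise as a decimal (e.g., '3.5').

Answer: 40 35 30 25.5 21 22

Derivation:
Step 1: insert 40 -> lo=[40] (size 1, max 40) hi=[] (size 0) -> median=40
Step 2: insert 30 -> lo=[30] (size 1, max 30) hi=[40] (size 1, min 40) -> median=35
Step 3: insert 5 -> lo=[5, 30] (size 2, max 30) hi=[40] (size 1, min 40) -> median=30
Step 4: insert 21 -> lo=[5, 21] (size 2, max 21) hi=[30, 40] (size 2, min 30) -> median=25.5
Step 5: insert 12 -> lo=[5, 12, 21] (size 3, max 21) hi=[30, 40] (size 2, min 30) -> median=21
Step 6: insert 23 -> lo=[5, 12, 21] (size 3, max 21) hi=[23, 30, 40] (size 3, min 23) -> median=22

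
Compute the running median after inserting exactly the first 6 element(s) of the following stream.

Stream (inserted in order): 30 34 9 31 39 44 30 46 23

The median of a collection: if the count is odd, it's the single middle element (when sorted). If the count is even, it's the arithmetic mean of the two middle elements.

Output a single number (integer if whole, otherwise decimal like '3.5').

Answer: 32.5

Derivation:
Step 1: insert 30 -> lo=[30] (size 1, max 30) hi=[] (size 0) -> median=30
Step 2: insert 34 -> lo=[30] (size 1, max 30) hi=[34] (size 1, min 34) -> median=32
Step 3: insert 9 -> lo=[9, 30] (size 2, max 30) hi=[34] (size 1, min 34) -> median=30
Step 4: insert 31 -> lo=[9, 30] (size 2, max 30) hi=[31, 34] (size 2, min 31) -> median=30.5
Step 5: insert 39 -> lo=[9, 30, 31] (size 3, max 31) hi=[34, 39] (size 2, min 34) -> median=31
Step 6: insert 44 -> lo=[9, 30, 31] (size 3, max 31) hi=[34, 39, 44] (size 3, min 34) -> median=32.5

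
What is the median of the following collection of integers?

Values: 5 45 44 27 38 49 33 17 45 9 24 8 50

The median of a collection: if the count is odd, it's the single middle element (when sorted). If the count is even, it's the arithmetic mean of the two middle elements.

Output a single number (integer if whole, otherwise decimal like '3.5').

Answer: 33

Derivation:
Step 1: insert 5 -> lo=[5] (size 1, max 5) hi=[] (size 0) -> median=5
Step 2: insert 45 -> lo=[5] (size 1, max 5) hi=[45] (size 1, min 45) -> median=25
Step 3: insert 44 -> lo=[5, 44] (size 2, max 44) hi=[45] (size 1, min 45) -> median=44
Step 4: insert 27 -> lo=[5, 27] (size 2, max 27) hi=[44, 45] (size 2, min 44) -> median=35.5
Step 5: insert 38 -> lo=[5, 27, 38] (size 3, max 38) hi=[44, 45] (size 2, min 44) -> median=38
Step 6: insert 49 -> lo=[5, 27, 38] (size 3, max 38) hi=[44, 45, 49] (size 3, min 44) -> median=41
Step 7: insert 33 -> lo=[5, 27, 33, 38] (size 4, max 38) hi=[44, 45, 49] (size 3, min 44) -> median=38
Step 8: insert 17 -> lo=[5, 17, 27, 33] (size 4, max 33) hi=[38, 44, 45, 49] (size 4, min 38) -> median=35.5
Step 9: insert 45 -> lo=[5, 17, 27, 33, 38] (size 5, max 38) hi=[44, 45, 45, 49] (size 4, min 44) -> median=38
Step 10: insert 9 -> lo=[5, 9, 17, 27, 33] (size 5, max 33) hi=[38, 44, 45, 45, 49] (size 5, min 38) -> median=35.5
Step 11: insert 24 -> lo=[5, 9, 17, 24, 27, 33] (size 6, max 33) hi=[38, 44, 45, 45, 49] (size 5, min 38) -> median=33
Step 12: insert 8 -> lo=[5, 8, 9, 17, 24, 27] (size 6, max 27) hi=[33, 38, 44, 45, 45, 49] (size 6, min 33) -> median=30
Step 13: insert 50 -> lo=[5, 8, 9, 17, 24, 27, 33] (size 7, max 33) hi=[38, 44, 45, 45, 49, 50] (size 6, min 38) -> median=33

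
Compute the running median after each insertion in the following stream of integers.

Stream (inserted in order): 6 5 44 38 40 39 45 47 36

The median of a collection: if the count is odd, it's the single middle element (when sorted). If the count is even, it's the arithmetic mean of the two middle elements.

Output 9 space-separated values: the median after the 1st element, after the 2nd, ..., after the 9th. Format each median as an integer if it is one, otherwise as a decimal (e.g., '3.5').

Step 1: insert 6 -> lo=[6] (size 1, max 6) hi=[] (size 0) -> median=6
Step 2: insert 5 -> lo=[5] (size 1, max 5) hi=[6] (size 1, min 6) -> median=5.5
Step 3: insert 44 -> lo=[5, 6] (size 2, max 6) hi=[44] (size 1, min 44) -> median=6
Step 4: insert 38 -> lo=[5, 6] (size 2, max 6) hi=[38, 44] (size 2, min 38) -> median=22
Step 5: insert 40 -> lo=[5, 6, 38] (size 3, max 38) hi=[40, 44] (size 2, min 40) -> median=38
Step 6: insert 39 -> lo=[5, 6, 38] (size 3, max 38) hi=[39, 40, 44] (size 3, min 39) -> median=38.5
Step 7: insert 45 -> lo=[5, 6, 38, 39] (size 4, max 39) hi=[40, 44, 45] (size 3, min 40) -> median=39
Step 8: insert 47 -> lo=[5, 6, 38, 39] (size 4, max 39) hi=[40, 44, 45, 47] (size 4, min 40) -> median=39.5
Step 9: insert 36 -> lo=[5, 6, 36, 38, 39] (size 5, max 39) hi=[40, 44, 45, 47] (size 4, min 40) -> median=39

Answer: 6 5.5 6 22 38 38.5 39 39.5 39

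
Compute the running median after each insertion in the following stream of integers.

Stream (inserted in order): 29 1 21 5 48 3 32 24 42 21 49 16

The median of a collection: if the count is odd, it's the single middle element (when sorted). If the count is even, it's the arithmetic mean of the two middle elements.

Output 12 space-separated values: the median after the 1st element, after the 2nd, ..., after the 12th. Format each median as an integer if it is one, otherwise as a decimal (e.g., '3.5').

Answer: 29 15 21 13 21 13 21 22.5 24 22.5 24 22.5

Derivation:
Step 1: insert 29 -> lo=[29] (size 1, max 29) hi=[] (size 0) -> median=29
Step 2: insert 1 -> lo=[1] (size 1, max 1) hi=[29] (size 1, min 29) -> median=15
Step 3: insert 21 -> lo=[1, 21] (size 2, max 21) hi=[29] (size 1, min 29) -> median=21
Step 4: insert 5 -> lo=[1, 5] (size 2, max 5) hi=[21, 29] (size 2, min 21) -> median=13
Step 5: insert 48 -> lo=[1, 5, 21] (size 3, max 21) hi=[29, 48] (size 2, min 29) -> median=21
Step 6: insert 3 -> lo=[1, 3, 5] (size 3, max 5) hi=[21, 29, 48] (size 3, min 21) -> median=13
Step 7: insert 32 -> lo=[1, 3, 5, 21] (size 4, max 21) hi=[29, 32, 48] (size 3, min 29) -> median=21
Step 8: insert 24 -> lo=[1, 3, 5, 21] (size 4, max 21) hi=[24, 29, 32, 48] (size 4, min 24) -> median=22.5
Step 9: insert 42 -> lo=[1, 3, 5, 21, 24] (size 5, max 24) hi=[29, 32, 42, 48] (size 4, min 29) -> median=24
Step 10: insert 21 -> lo=[1, 3, 5, 21, 21] (size 5, max 21) hi=[24, 29, 32, 42, 48] (size 5, min 24) -> median=22.5
Step 11: insert 49 -> lo=[1, 3, 5, 21, 21, 24] (size 6, max 24) hi=[29, 32, 42, 48, 49] (size 5, min 29) -> median=24
Step 12: insert 16 -> lo=[1, 3, 5, 16, 21, 21] (size 6, max 21) hi=[24, 29, 32, 42, 48, 49] (size 6, min 24) -> median=22.5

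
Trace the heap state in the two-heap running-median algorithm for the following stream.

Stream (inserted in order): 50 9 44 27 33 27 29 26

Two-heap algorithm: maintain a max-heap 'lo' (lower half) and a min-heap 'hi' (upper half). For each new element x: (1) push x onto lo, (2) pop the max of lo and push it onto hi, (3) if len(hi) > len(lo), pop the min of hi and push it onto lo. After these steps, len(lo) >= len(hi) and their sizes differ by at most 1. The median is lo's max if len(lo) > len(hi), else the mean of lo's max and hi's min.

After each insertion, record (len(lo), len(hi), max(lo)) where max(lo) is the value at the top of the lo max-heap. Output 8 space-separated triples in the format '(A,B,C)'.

Step 1: insert 50 -> lo=[50] hi=[] -> (len(lo)=1, len(hi)=0, max(lo)=50)
Step 2: insert 9 -> lo=[9] hi=[50] -> (len(lo)=1, len(hi)=1, max(lo)=9)
Step 3: insert 44 -> lo=[9, 44] hi=[50] -> (len(lo)=2, len(hi)=1, max(lo)=44)
Step 4: insert 27 -> lo=[9, 27] hi=[44, 50] -> (len(lo)=2, len(hi)=2, max(lo)=27)
Step 5: insert 33 -> lo=[9, 27, 33] hi=[44, 50] -> (len(lo)=3, len(hi)=2, max(lo)=33)
Step 6: insert 27 -> lo=[9, 27, 27] hi=[33, 44, 50] -> (len(lo)=3, len(hi)=3, max(lo)=27)
Step 7: insert 29 -> lo=[9, 27, 27, 29] hi=[33, 44, 50] -> (len(lo)=4, len(hi)=3, max(lo)=29)
Step 8: insert 26 -> lo=[9, 26, 27, 27] hi=[29, 33, 44, 50] -> (len(lo)=4, len(hi)=4, max(lo)=27)

Answer: (1,0,50) (1,1,9) (2,1,44) (2,2,27) (3,2,33) (3,3,27) (4,3,29) (4,4,27)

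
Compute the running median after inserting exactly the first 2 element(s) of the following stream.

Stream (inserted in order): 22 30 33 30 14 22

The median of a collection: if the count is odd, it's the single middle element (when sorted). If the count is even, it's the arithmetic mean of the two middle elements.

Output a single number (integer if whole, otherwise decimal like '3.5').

Answer: 26

Derivation:
Step 1: insert 22 -> lo=[22] (size 1, max 22) hi=[] (size 0) -> median=22
Step 2: insert 30 -> lo=[22] (size 1, max 22) hi=[30] (size 1, min 30) -> median=26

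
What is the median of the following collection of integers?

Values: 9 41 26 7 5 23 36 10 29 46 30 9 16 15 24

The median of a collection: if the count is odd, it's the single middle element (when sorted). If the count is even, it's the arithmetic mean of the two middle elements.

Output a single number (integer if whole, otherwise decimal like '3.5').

Step 1: insert 9 -> lo=[9] (size 1, max 9) hi=[] (size 0) -> median=9
Step 2: insert 41 -> lo=[9] (size 1, max 9) hi=[41] (size 1, min 41) -> median=25
Step 3: insert 26 -> lo=[9, 26] (size 2, max 26) hi=[41] (size 1, min 41) -> median=26
Step 4: insert 7 -> lo=[7, 9] (size 2, max 9) hi=[26, 41] (size 2, min 26) -> median=17.5
Step 5: insert 5 -> lo=[5, 7, 9] (size 3, max 9) hi=[26, 41] (size 2, min 26) -> median=9
Step 6: insert 23 -> lo=[5, 7, 9] (size 3, max 9) hi=[23, 26, 41] (size 3, min 23) -> median=16
Step 7: insert 36 -> lo=[5, 7, 9, 23] (size 4, max 23) hi=[26, 36, 41] (size 3, min 26) -> median=23
Step 8: insert 10 -> lo=[5, 7, 9, 10] (size 4, max 10) hi=[23, 26, 36, 41] (size 4, min 23) -> median=16.5
Step 9: insert 29 -> lo=[5, 7, 9, 10, 23] (size 5, max 23) hi=[26, 29, 36, 41] (size 4, min 26) -> median=23
Step 10: insert 46 -> lo=[5, 7, 9, 10, 23] (size 5, max 23) hi=[26, 29, 36, 41, 46] (size 5, min 26) -> median=24.5
Step 11: insert 30 -> lo=[5, 7, 9, 10, 23, 26] (size 6, max 26) hi=[29, 30, 36, 41, 46] (size 5, min 29) -> median=26
Step 12: insert 9 -> lo=[5, 7, 9, 9, 10, 23] (size 6, max 23) hi=[26, 29, 30, 36, 41, 46] (size 6, min 26) -> median=24.5
Step 13: insert 16 -> lo=[5, 7, 9, 9, 10, 16, 23] (size 7, max 23) hi=[26, 29, 30, 36, 41, 46] (size 6, min 26) -> median=23
Step 14: insert 15 -> lo=[5, 7, 9, 9, 10, 15, 16] (size 7, max 16) hi=[23, 26, 29, 30, 36, 41, 46] (size 7, min 23) -> median=19.5
Step 15: insert 24 -> lo=[5, 7, 9, 9, 10, 15, 16, 23] (size 8, max 23) hi=[24, 26, 29, 30, 36, 41, 46] (size 7, min 24) -> median=23

Answer: 23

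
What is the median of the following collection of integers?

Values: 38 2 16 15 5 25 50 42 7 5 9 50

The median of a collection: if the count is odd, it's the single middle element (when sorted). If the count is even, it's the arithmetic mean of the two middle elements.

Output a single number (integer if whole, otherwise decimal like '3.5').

Answer: 15.5

Derivation:
Step 1: insert 38 -> lo=[38] (size 1, max 38) hi=[] (size 0) -> median=38
Step 2: insert 2 -> lo=[2] (size 1, max 2) hi=[38] (size 1, min 38) -> median=20
Step 3: insert 16 -> lo=[2, 16] (size 2, max 16) hi=[38] (size 1, min 38) -> median=16
Step 4: insert 15 -> lo=[2, 15] (size 2, max 15) hi=[16, 38] (size 2, min 16) -> median=15.5
Step 5: insert 5 -> lo=[2, 5, 15] (size 3, max 15) hi=[16, 38] (size 2, min 16) -> median=15
Step 6: insert 25 -> lo=[2, 5, 15] (size 3, max 15) hi=[16, 25, 38] (size 3, min 16) -> median=15.5
Step 7: insert 50 -> lo=[2, 5, 15, 16] (size 4, max 16) hi=[25, 38, 50] (size 3, min 25) -> median=16
Step 8: insert 42 -> lo=[2, 5, 15, 16] (size 4, max 16) hi=[25, 38, 42, 50] (size 4, min 25) -> median=20.5
Step 9: insert 7 -> lo=[2, 5, 7, 15, 16] (size 5, max 16) hi=[25, 38, 42, 50] (size 4, min 25) -> median=16
Step 10: insert 5 -> lo=[2, 5, 5, 7, 15] (size 5, max 15) hi=[16, 25, 38, 42, 50] (size 5, min 16) -> median=15.5
Step 11: insert 9 -> lo=[2, 5, 5, 7, 9, 15] (size 6, max 15) hi=[16, 25, 38, 42, 50] (size 5, min 16) -> median=15
Step 12: insert 50 -> lo=[2, 5, 5, 7, 9, 15] (size 6, max 15) hi=[16, 25, 38, 42, 50, 50] (size 6, min 16) -> median=15.5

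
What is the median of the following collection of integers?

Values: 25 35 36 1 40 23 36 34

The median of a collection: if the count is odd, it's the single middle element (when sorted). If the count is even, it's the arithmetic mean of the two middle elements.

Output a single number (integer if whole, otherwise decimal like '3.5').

Step 1: insert 25 -> lo=[25] (size 1, max 25) hi=[] (size 0) -> median=25
Step 2: insert 35 -> lo=[25] (size 1, max 25) hi=[35] (size 1, min 35) -> median=30
Step 3: insert 36 -> lo=[25, 35] (size 2, max 35) hi=[36] (size 1, min 36) -> median=35
Step 4: insert 1 -> lo=[1, 25] (size 2, max 25) hi=[35, 36] (size 2, min 35) -> median=30
Step 5: insert 40 -> lo=[1, 25, 35] (size 3, max 35) hi=[36, 40] (size 2, min 36) -> median=35
Step 6: insert 23 -> lo=[1, 23, 25] (size 3, max 25) hi=[35, 36, 40] (size 3, min 35) -> median=30
Step 7: insert 36 -> lo=[1, 23, 25, 35] (size 4, max 35) hi=[36, 36, 40] (size 3, min 36) -> median=35
Step 8: insert 34 -> lo=[1, 23, 25, 34] (size 4, max 34) hi=[35, 36, 36, 40] (size 4, min 35) -> median=34.5

Answer: 34.5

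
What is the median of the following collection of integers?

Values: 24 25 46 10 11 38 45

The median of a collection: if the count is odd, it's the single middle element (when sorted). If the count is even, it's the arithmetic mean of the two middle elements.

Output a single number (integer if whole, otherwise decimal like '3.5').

Answer: 25

Derivation:
Step 1: insert 24 -> lo=[24] (size 1, max 24) hi=[] (size 0) -> median=24
Step 2: insert 25 -> lo=[24] (size 1, max 24) hi=[25] (size 1, min 25) -> median=24.5
Step 3: insert 46 -> lo=[24, 25] (size 2, max 25) hi=[46] (size 1, min 46) -> median=25
Step 4: insert 10 -> lo=[10, 24] (size 2, max 24) hi=[25, 46] (size 2, min 25) -> median=24.5
Step 5: insert 11 -> lo=[10, 11, 24] (size 3, max 24) hi=[25, 46] (size 2, min 25) -> median=24
Step 6: insert 38 -> lo=[10, 11, 24] (size 3, max 24) hi=[25, 38, 46] (size 3, min 25) -> median=24.5
Step 7: insert 45 -> lo=[10, 11, 24, 25] (size 4, max 25) hi=[38, 45, 46] (size 3, min 38) -> median=25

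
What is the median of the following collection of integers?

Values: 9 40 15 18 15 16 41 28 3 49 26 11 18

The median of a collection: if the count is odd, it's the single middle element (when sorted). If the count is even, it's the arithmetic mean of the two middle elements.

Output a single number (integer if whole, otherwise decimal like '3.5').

Answer: 18

Derivation:
Step 1: insert 9 -> lo=[9] (size 1, max 9) hi=[] (size 0) -> median=9
Step 2: insert 40 -> lo=[9] (size 1, max 9) hi=[40] (size 1, min 40) -> median=24.5
Step 3: insert 15 -> lo=[9, 15] (size 2, max 15) hi=[40] (size 1, min 40) -> median=15
Step 4: insert 18 -> lo=[9, 15] (size 2, max 15) hi=[18, 40] (size 2, min 18) -> median=16.5
Step 5: insert 15 -> lo=[9, 15, 15] (size 3, max 15) hi=[18, 40] (size 2, min 18) -> median=15
Step 6: insert 16 -> lo=[9, 15, 15] (size 3, max 15) hi=[16, 18, 40] (size 3, min 16) -> median=15.5
Step 7: insert 41 -> lo=[9, 15, 15, 16] (size 4, max 16) hi=[18, 40, 41] (size 3, min 18) -> median=16
Step 8: insert 28 -> lo=[9, 15, 15, 16] (size 4, max 16) hi=[18, 28, 40, 41] (size 4, min 18) -> median=17
Step 9: insert 3 -> lo=[3, 9, 15, 15, 16] (size 5, max 16) hi=[18, 28, 40, 41] (size 4, min 18) -> median=16
Step 10: insert 49 -> lo=[3, 9, 15, 15, 16] (size 5, max 16) hi=[18, 28, 40, 41, 49] (size 5, min 18) -> median=17
Step 11: insert 26 -> lo=[3, 9, 15, 15, 16, 18] (size 6, max 18) hi=[26, 28, 40, 41, 49] (size 5, min 26) -> median=18
Step 12: insert 11 -> lo=[3, 9, 11, 15, 15, 16] (size 6, max 16) hi=[18, 26, 28, 40, 41, 49] (size 6, min 18) -> median=17
Step 13: insert 18 -> lo=[3, 9, 11, 15, 15, 16, 18] (size 7, max 18) hi=[18, 26, 28, 40, 41, 49] (size 6, min 18) -> median=18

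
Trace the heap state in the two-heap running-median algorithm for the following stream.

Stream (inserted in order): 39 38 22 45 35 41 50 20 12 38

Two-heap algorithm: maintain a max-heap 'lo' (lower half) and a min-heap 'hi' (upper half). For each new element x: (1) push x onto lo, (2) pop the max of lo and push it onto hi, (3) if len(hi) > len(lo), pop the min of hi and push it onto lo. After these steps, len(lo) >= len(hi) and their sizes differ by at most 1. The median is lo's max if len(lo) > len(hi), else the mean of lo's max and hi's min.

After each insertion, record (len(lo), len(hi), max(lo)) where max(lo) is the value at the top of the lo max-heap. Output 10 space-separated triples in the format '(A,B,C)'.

Answer: (1,0,39) (1,1,38) (2,1,38) (2,2,38) (3,2,38) (3,3,38) (4,3,39) (4,4,38) (5,4,38) (5,5,38)

Derivation:
Step 1: insert 39 -> lo=[39] hi=[] -> (len(lo)=1, len(hi)=0, max(lo)=39)
Step 2: insert 38 -> lo=[38] hi=[39] -> (len(lo)=1, len(hi)=1, max(lo)=38)
Step 3: insert 22 -> lo=[22, 38] hi=[39] -> (len(lo)=2, len(hi)=1, max(lo)=38)
Step 4: insert 45 -> lo=[22, 38] hi=[39, 45] -> (len(lo)=2, len(hi)=2, max(lo)=38)
Step 5: insert 35 -> lo=[22, 35, 38] hi=[39, 45] -> (len(lo)=3, len(hi)=2, max(lo)=38)
Step 6: insert 41 -> lo=[22, 35, 38] hi=[39, 41, 45] -> (len(lo)=3, len(hi)=3, max(lo)=38)
Step 7: insert 50 -> lo=[22, 35, 38, 39] hi=[41, 45, 50] -> (len(lo)=4, len(hi)=3, max(lo)=39)
Step 8: insert 20 -> lo=[20, 22, 35, 38] hi=[39, 41, 45, 50] -> (len(lo)=4, len(hi)=4, max(lo)=38)
Step 9: insert 12 -> lo=[12, 20, 22, 35, 38] hi=[39, 41, 45, 50] -> (len(lo)=5, len(hi)=4, max(lo)=38)
Step 10: insert 38 -> lo=[12, 20, 22, 35, 38] hi=[38, 39, 41, 45, 50] -> (len(lo)=5, len(hi)=5, max(lo)=38)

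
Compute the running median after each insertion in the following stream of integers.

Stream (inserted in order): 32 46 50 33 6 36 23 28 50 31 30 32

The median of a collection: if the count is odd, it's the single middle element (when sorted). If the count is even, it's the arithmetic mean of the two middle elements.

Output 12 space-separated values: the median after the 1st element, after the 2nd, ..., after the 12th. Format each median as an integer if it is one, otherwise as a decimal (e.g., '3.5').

Step 1: insert 32 -> lo=[32] (size 1, max 32) hi=[] (size 0) -> median=32
Step 2: insert 46 -> lo=[32] (size 1, max 32) hi=[46] (size 1, min 46) -> median=39
Step 3: insert 50 -> lo=[32, 46] (size 2, max 46) hi=[50] (size 1, min 50) -> median=46
Step 4: insert 33 -> lo=[32, 33] (size 2, max 33) hi=[46, 50] (size 2, min 46) -> median=39.5
Step 5: insert 6 -> lo=[6, 32, 33] (size 3, max 33) hi=[46, 50] (size 2, min 46) -> median=33
Step 6: insert 36 -> lo=[6, 32, 33] (size 3, max 33) hi=[36, 46, 50] (size 3, min 36) -> median=34.5
Step 7: insert 23 -> lo=[6, 23, 32, 33] (size 4, max 33) hi=[36, 46, 50] (size 3, min 36) -> median=33
Step 8: insert 28 -> lo=[6, 23, 28, 32] (size 4, max 32) hi=[33, 36, 46, 50] (size 4, min 33) -> median=32.5
Step 9: insert 50 -> lo=[6, 23, 28, 32, 33] (size 5, max 33) hi=[36, 46, 50, 50] (size 4, min 36) -> median=33
Step 10: insert 31 -> lo=[6, 23, 28, 31, 32] (size 5, max 32) hi=[33, 36, 46, 50, 50] (size 5, min 33) -> median=32.5
Step 11: insert 30 -> lo=[6, 23, 28, 30, 31, 32] (size 6, max 32) hi=[33, 36, 46, 50, 50] (size 5, min 33) -> median=32
Step 12: insert 32 -> lo=[6, 23, 28, 30, 31, 32] (size 6, max 32) hi=[32, 33, 36, 46, 50, 50] (size 6, min 32) -> median=32

Answer: 32 39 46 39.5 33 34.5 33 32.5 33 32.5 32 32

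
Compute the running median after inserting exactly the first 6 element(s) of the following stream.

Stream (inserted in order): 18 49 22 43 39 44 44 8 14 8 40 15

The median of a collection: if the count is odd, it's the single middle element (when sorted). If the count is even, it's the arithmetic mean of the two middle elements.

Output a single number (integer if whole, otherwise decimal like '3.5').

Answer: 41

Derivation:
Step 1: insert 18 -> lo=[18] (size 1, max 18) hi=[] (size 0) -> median=18
Step 2: insert 49 -> lo=[18] (size 1, max 18) hi=[49] (size 1, min 49) -> median=33.5
Step 3: insert 22 -> lo=[18, 22] (size 2, max 22) hi=[49] (size 1, min 49) -> median=22
Step 4: insert 43 -> lo=[18, 22] (size 2, max 22) hi=[43, 49] (size 2, min 43) -> median=32.5
Step 5: insert 39 -> lo=[18, 22, 39] (size 3, max 39) hi=[43, 49] (size 2, min 43) -> median=39
Step 6: insert 44 -> lo=[18, 22, 39] (size 3, max 39) hi=[43, 44, 49] (size 3, min 43) -> median=41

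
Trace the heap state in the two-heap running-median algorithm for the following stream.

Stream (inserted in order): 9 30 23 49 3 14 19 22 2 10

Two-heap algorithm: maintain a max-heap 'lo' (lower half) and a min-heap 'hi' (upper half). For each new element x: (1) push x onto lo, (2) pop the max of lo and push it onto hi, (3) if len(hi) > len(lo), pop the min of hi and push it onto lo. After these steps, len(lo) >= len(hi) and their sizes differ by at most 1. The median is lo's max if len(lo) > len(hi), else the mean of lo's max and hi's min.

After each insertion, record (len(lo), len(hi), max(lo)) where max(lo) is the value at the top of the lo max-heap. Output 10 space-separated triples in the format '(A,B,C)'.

Answer: (1,0,9) (1,1,9) (2,1,23) (2,2,23) (3,2,23) (3,3,14) (4,3,19) (4,4,19) (5,4,19) (5,5,14)

Derivation:
Step 1: insert 9 -> lo=[9] hi=[] -> (len(lo)=1, len(hi)=0, max(lo)=9)
Step 2: insert 30 -> lo=[9] hi=[30] -> (len(lo)=1, len(hi)=1, max(lo)=9)
Step 3: insert 23 -> lo=[9, 23] hi=[30] -> (len(lo)=2, len(hi)=1, max(lo)=23)
Step 4: insert 49 -> lo=[9, 23] hi=[30, 49] -> (len(lo)=2, len(hi)=2, max(lo)=23)
Step 5: insert 3 -> lo=[3, 9, 23] hi=[30, 49] -> (len(lo)=3, len(hi)=2, max(lo)=23)
Step 6: insert 14 -> lo=[3, 9, 14] hi=[23, 30, 49] -> (len(lo)=3, len(hi)=3, max(lo)=14)
Step 7: insert 19 -> lo=[3, 9, 14, 19] hi=[23, 30, 49] -> (len(lo)=4, len(hi)=3, max(lo)=19)
Step 8: insert 22 -> lo=[3, 9, 14, 19] hi=[22, 23, 30, 49] -> (len(lo)=4, len(hi)=4, max(lo)=19)
Step 9: insert 2 -> lo=[2, 3, 9, 14, 19] hi=[22, 23, 30, 49] -> (len(lo)=5, len(hi)=4, max(lo)=19)
Step 10: insert 10 -> lo=[2, 3, 9, 10, 14] hi=[19, 22, 23, 30, 49] -> (len(lo)=5, len(hi)=5, max(lo)=14)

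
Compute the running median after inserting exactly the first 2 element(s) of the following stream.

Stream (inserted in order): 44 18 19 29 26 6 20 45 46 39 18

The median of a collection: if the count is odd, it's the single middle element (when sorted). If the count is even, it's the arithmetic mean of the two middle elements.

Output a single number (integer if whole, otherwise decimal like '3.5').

Step 1: insert 44 -> lo=[44] (size 1, max 44) hi=[] (size 0) -> median=44
Step 2: insert 18 -> lo=[18] (size 1, max 18) hi=[44] (size 1, min 44) -> median=31

Answer: 31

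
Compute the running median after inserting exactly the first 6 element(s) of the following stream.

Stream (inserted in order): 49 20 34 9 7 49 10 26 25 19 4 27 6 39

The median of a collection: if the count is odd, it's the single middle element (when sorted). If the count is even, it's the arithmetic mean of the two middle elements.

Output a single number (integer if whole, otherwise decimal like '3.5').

Answer: 27

Derivation:
Step 1: insert 49 -> lo=[49] (size 1, max 49) hi=[] (size 0) -> median=49
Step 2: insert 20 -> lo=[20] (size 1, max 20) hi=[49] (size 1, min 49) -> median=34.5
Step 3: insert 34 -> lo=[20, 34] (size 2, max 34) hi=[49] (size 1, min 49) -> median=34
Step 4: insert 9 -> lo=[9, 20] (size 2, max 20) hi=[34, 49] (size 2, min 34) -> median=27
Step 5: insert 7 -> lo=[7, 9, 20] (size 3, max 20) hi=[34, 49] (size 2, min 34) -> median=20
Step 6: insert 49 -> lo=[7, 9, 20] (size 3, max 20) hi=[34, 49, 49] (size 3, min 34) -> median=27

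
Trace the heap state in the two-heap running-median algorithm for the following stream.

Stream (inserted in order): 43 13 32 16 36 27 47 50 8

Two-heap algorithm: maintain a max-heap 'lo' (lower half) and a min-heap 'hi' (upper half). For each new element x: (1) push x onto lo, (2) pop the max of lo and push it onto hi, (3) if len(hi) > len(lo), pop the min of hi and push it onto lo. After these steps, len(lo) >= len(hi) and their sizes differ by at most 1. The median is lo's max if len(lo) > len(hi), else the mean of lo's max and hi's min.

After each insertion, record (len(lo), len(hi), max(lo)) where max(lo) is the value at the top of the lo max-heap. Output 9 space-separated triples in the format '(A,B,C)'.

Step 1: insert 43 -> lo=[43] hi=[] -> (len(lo)=1, len(hi)=0, max(lo)=43)
Step 2: insert 13 -> lo=[13] hi=[43] -> (len(lo)=1, len(hi)=1, max(lo)=13)
Step 3: insert 32 -> lo=[13, 32] hi=[43] -> (len(lo)=2, len(hi)=1, max(lo)=32)
Step 4: insert 16 -> lo=[13, 16] hi=[32, 43] -> (len(lo)=2, len(hi)=2, max(lo)=16)
Step 5: insert 36 -> lo=[13, 16, 32] hi=[36, 43] -> (len(lo)=3, len(hi)=2, max(lo)=32)
Step 6: insert 27 -> lo=[13, 16, 27] hi=[32, 36, 43] -> (len(lo)=3, len(hi)=3, max(lo)=27)
Step 7: insert 47 -> lo=[13, 16, 27, 32] hi=[36, 43, 47] -> (len(lo)=4, len(hi)=3, max(lo)=32)
Step 8: insert 50 -> lo=[13, 16, 27, 32] hi=[36, 43, 47, 50] -> (len(lo)=4, len(hi)=4, max(lo)=32)
Step 9: insert 8 -> lo=[8, 13, 16, 27, 32] hi=[36, 43, 47, 50] -> (len(lo)=5, len(hi)=4, max(lo)=32)

Answer: (1,0,43) (1,1,13) (2,1,32) (2,2,16) (3,2,32) (3,3,27) (4,3,32) (4,4,32) (5,4,32)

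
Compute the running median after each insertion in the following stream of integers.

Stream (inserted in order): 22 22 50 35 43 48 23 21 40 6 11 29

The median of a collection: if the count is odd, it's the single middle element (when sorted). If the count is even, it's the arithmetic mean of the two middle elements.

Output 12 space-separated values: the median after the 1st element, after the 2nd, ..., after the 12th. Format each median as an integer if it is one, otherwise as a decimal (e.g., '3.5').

Answer: 22 22 22 28.5 35 39 35 29 35 29 23 26

Derivation:
Step 1: insert 22 -> lo=[22] (size 1, max 22) hi=[] (size 0) -> median=22
Step 2: insert 22 -> lo=[22] (size 1, max 22) hi=[22] (size 1, min 22) -> median=22
Step 3: insert 50 -> lo=[22, 22] (size 2, max 22) hi=[50] (size 1, min 50) -> median=22
Step 4: insert 35 -> lo=[22, 22] (size 2, max 22) hi=[35, 50] (size 2, min 35) -> median=28.5
Step 5: insert 43 -> lo=[22, 22, 35] (size 3, max 35) hi=[43, 50] (size 2, min 43) -> median=35
Step 6: insert 48 -> lo=[22, 22, 35] (size 3, max 35) hi=[43, 48, 50] (size 3, min 43) -> median=39
Step 7: insert 23 -> lo=[22, 22, 23, 35] (size 4, max 35) hi=[43, 48, 50] (size 3, min 43) -> median=35
Step 8: insert 21 -> lo=[21, 22, 22, 23] (size 4, max 23) hi=[35, 43, 48, 50] (size 4, min 35) -> median=29
Step 9: insert 40 -> lo=[21, 22, 22, 23, 35] (size 5, max 35) hi=[40, 43, 48, 50] (size 4, min 40) -> median=35
Step 10: insert 6 -> lo=[6, 21, 22, 22, 23] (size 5, max 23) hi=[35, 40, 43, 48, 50] (size 5, min 35) -> median=29
Step 11: insert 11 -> lo=[6, 11, 21, 22, 22, 23] (size 6, max 23) hi=[35, 40, 43, 48, 50] (size 5, min 35) -> median=23
Step 12: insert 29 -> lo=[6, 11, 21, 22, 22, 23] (size 6, max 23) hi=[29, 35, 40, 43, 48, 50] (size 6, min 29) -> median=26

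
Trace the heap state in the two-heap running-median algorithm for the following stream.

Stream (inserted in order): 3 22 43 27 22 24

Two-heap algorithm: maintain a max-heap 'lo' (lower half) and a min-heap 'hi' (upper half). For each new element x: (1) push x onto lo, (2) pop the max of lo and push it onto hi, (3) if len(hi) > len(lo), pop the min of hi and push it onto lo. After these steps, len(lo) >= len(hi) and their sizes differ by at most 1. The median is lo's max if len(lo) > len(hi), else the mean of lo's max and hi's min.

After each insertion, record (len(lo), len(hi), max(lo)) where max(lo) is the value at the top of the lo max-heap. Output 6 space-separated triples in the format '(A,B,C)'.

Answer: (1,0,3) (1,1,3) (2,1,22) (2,2,22) (3,2,22) (3,3,22)

Derivation:
Step 1: insert 3 -> lo=[3] hi=[] -> (len(lo)=1, len(hi)=0, max(lo)=3)
Step 2: insert 22 -> lo=[3] hi=[22] -> (len(lo)=1, len(hi)=1, max(lo)=3)
Step 3: insert 43 -> lo=[3, 22] hi=[43] -> (len(lo)=2, len(hi)=1, max(lo)=22)
Step 4: insert 27 -> lo=[3, 22] hi=[27, 43] -> (len(lo)=2, len(hi)=2, max(lo)=22)
Step 5: insert 22 -> lo=[3, 22, 22] hi=[27, 43] -> (len(lo)=3, len(hi)=2, max(lo)=22)
Step 6: insert 24 -> lo=[3, 22, 22] hi=[24, 27, 43] -> (len(lo)=3, len(hi)=3, max(lo)=22)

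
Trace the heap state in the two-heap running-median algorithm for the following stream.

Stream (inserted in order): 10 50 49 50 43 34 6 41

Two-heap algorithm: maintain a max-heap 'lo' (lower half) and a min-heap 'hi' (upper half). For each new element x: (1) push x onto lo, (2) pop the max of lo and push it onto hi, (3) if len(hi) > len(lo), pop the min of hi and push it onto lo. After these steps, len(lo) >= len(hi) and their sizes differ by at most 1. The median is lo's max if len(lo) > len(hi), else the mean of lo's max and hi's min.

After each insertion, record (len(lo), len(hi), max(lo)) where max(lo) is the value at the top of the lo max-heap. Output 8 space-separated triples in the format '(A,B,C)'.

Step 1: insert 10 -> lo=[10] hi=[] -> (len(lo)=1, len(hi)=0, max(lo)=10)
Step 2: insert 50 -> lo=[10] hi=[50] -> (len(lo)=1, len(hi)=1, max(lo)=10)
Step 3: insert 49 -> lo=[10, 49] hi=[50] -> (len(lo)=2, len(hi)=1, max(lo)=49)
Step 4: insert 50 -> lo=[10, 49] hi=[50, 50] -> (len(lo)=2, len(hi)=2, max(lo)=49)
Step 5: insert 43 -> lo=[10, 43, 49] hi=[50, 50] -> (len(lo)=3, len(hi)=2, max(lo)=49)
Step 6: insert 34 -> lo=[10, 34, 43] hi=[49, 50, 50] -> (len(lo)=3, len(hi)=3, max(lo)=43)
Step 7: insert 6 -> lo=[6, 10, 34, 43] hi=[49, 50, 50] -> (len(lo)=4, len(hi)=3, max(lo)=43)
Step 8: insert 41 -> lo=[6, 10, 34, 41] hi=[43, 49, 50, 50] -> (len(lo)=4, len(hi)=4, max(lo)=41)

Answer: (1,0,10) (1,1,10) (2,1,49) (2,2,49) (3,2,49) (3,3,43) (4,3,43) (4,4,41)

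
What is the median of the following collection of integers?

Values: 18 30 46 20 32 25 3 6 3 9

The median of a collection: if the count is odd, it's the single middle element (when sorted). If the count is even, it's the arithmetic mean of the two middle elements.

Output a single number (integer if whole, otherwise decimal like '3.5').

Step 1: insert 18 -> lo=[18] (size 1, max 18) hi=[] (size 0) -> median=18
Step 2: insert 30 -> lo=[18] (size 1, max 18) hi=[30] (size 1, min 30) -> median=24
Step 3: insert 46 -> lo=[18, 30] (size 2, max 30) hi=[46] (size 1, min 46) -> median=30
Step 4: insert 20 -> lo=[18, 20] (size 2, max 20) hi=[30, 46] (size 2, min 30) -> median=25
Step 5: insert 32 -> lo=[18, 20, 30] (size 3, max 30) hi=[32, 46] (size 2, min 32) -> median=30
Step 6: insert 25 -> lo=[18, 20, 25] (size 3, max 25) hi=[30, 32, 46] (size 3, min 30) -> median=27.5
Step 7: insert 3 -> lo=[3, 18, 20, 25] (size 4, max 25) hi=[30, 32, 46] (size 3, min 30) -> median=25
Step 8: insert 6 -> lo=[3, 6, 18, 20] (size 4, max 20) hi=[25, 30, 32, 46] (size 4, min 25) -> median=22.5
Step 9: insert 3 -> lo=[3, 3, 6, 18, 20] (size 5, max 20) hi=[25, 30, 32, 46] (size 4, min 25) -> median=20
Step 10: insert 9 -> lo=[3, 3, 6, 9, 18] (size 5, max 18) hi=[20, 25, 30, 32, 46] (size 5, min 20) -> median=19

Answer: 19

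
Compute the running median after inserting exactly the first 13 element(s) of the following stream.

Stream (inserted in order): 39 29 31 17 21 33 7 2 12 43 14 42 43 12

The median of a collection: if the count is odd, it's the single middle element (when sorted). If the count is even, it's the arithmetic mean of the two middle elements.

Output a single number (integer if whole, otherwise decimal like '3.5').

Answer: 29

Derivation:
Step 1: insert 39 -> lo=[39] (size 1, max 39) hi=[] (size 0) -> median=39
Step 2: insert 29 -> lo=[29] (size 1, max 29) hi=[39] (size 1, min 39) -> median=34
Step 3: insert 31 -> lo=[29, 31] (size 2, max 31) hi=[39] (size 1, min 39) -> median=31
Step 4: insert 17 -> lo=[17, 29] (size 2, max 29) hi=[31, 39] (size 2, min 31) -> median=30
Step 5: insert 21 -> lo=[17, 21, 29] (size 3, max 29) hi=[31, 39] (size 2, min 31) -> median=29
Step 6: insert 33 -> lo=[17, 21, 29] (size 3, max 29) hi=[31, 33, 39] (size 3, min 31) -> median=30
Step 7: insert 7 -> lo=[7, 17, 21, 29] (size 4, max 29) hi=[31, 33, 39] (size 3, min 31) -> median=29
Step 8: insert 2 -> lo=[2, 7, 17, 21] (size 4, max 21) hi=[29, 31, 33, 39] (size 4, min 29) -> median=25
Step 9: insert 12 -> lo=[2, 7, 12, 17, 21] (size 5, max 21) hi=[29, 31, 33, 39] (size 4, min 29) -> median=21
Step 10: insert 43 -> lo=[2, 7, 12, 17, 21] (size 5, max 21) hi=[29, 31, 33, 39, 43] (size 5, min 29) -> median=25
Step 11: insert 14 -> lo=[2, 7, 12, 14, 17, 21] (size 6, max 21) hi=[29, 31, 33, 39, 43] (size 5, min 29) -> median=21
Step 12: insert 42 -> lo=[2, 7, 12, 14, 17, 21] (size 6, max 21) hi=[29, 31, 33, 39, 42, 43] (size 6, min 29) -> median=25
Step 13: insert 43 -> lo=[2, 7, 12, 14, 17, 21, 29] (size 7, max 29) hi=[31, 33, 39, 42, 43, 43] (size 6, min 31) -> median=29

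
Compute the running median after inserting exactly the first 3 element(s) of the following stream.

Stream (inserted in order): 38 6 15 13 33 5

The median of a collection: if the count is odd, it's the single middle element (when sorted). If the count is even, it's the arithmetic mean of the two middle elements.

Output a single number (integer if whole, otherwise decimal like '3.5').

Step 1: insert 38 -> lo=[38] (size 1, max 38) hi=[] (size 0) -> median=38
Step 2: insert 6 -> lo=[6] (size 1, max 6) hi=[38] (size 1, min 38) -> median=22
Step 3: insert 15 -> lo=[6, 15] (size 2, max 15) hi=[38] (size 1, min 38) -> median=15

Answer: 15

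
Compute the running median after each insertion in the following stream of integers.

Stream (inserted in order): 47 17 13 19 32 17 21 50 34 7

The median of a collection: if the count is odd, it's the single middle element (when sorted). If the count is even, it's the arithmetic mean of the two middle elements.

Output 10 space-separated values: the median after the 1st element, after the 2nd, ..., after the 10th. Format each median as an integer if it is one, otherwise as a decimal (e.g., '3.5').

Step 1: insert 47 -> lo=[47] (size 1, max 47) hi=[] (size 0) -> median=47
Step 2: insert 17 -> lo=[17] (size 1, max 17) hi=[47] (size 1, min 47) -> median=32
Step 3: insert 13 -> lo=[13, 17] (size 2, max 17) hi=[47] (size 1, min 47) -> median=17
Step 4: insert 19 -> lo=[13, 17] (size 2, max 17) hi=[19, 47] (size 2, min 19) -> median=18
Step 5: insert 32 -> lo=[13, 17, 19] (size 3, max 19) hi=[32, 47] (size 2, min 32) -> median=19
Step 6: insert 17 -> lo=[13, 17, 17] (size 3, max 17) hi=[19, 32, 47] (size 3, min 19) -> median=18
Step 7: insert 21 -> lo=[13, 17, 17, 19] (size 4, max 19) hi=[21, 32, 47] (size 3, min 21) -> median=19
Step 8: insert 50 -> lo=[13, 17, 17, 19] (size 4, max 19) hi=[21, 32, 47, 50] (size 4, min 21) -> median=20
Step 9: insert 34 -> lo=[13, 17, 17, 19, 21] (size 5, max 21) hi=[32, 34, 47, 50] (size 4, min 32) -> median=21
Step 10: insert 7 -> lo=[7, 13, 17, 17, 19] (size 5, max 19) hi=[21, 32, 34, 47, 50] (size 5, min 21) -> median=20

Answer: 47 32 17 18 19 18 19 20 21 20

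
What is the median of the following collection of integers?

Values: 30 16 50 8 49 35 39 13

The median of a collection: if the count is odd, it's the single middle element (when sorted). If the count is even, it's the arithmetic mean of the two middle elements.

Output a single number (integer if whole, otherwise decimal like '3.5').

Step 1: insert 30 -> lo=[30] (size 1, max 30) hi=[] (size 0) -> median=30
Step 2: insert 16 -> lo=[16] (size 1, max 16) hi=[30] (size 1, min 30) -> median=23
Step 3: insert 50 -> lo=[16, 30] (size 2, max 30) hi=[50] (size 1, min 50) -> median=30
Step 4: insert 8 -> lo=[8, 16] (size 2, max 16) hi=[30, 50] (size 2, min 30) -> median=23
Step 5: insert 49 -> lo=[8, 16, 30] (size 3, max 30) hi=[49, 50] (size 2, min 49) -> median=30
Step 6: insert 35 -> lo=[8, 16, 30] (size 3, max 30) hi=[35, 49, 50] (size 3, min 35) -> median=32.5
Step 7: insert 39 -> lo=[8, 16, 30, 35] (size 4, max 35) hi=[39, 49, 50] (size 3, min 39) -> median=35
Step 8: insert 13 -> lo=[8, 13, 16, 30] (size 4, max 30) hi=[35, 39, 49, 50] (size 4, min 35) -> median=32.5

Answer: 32.5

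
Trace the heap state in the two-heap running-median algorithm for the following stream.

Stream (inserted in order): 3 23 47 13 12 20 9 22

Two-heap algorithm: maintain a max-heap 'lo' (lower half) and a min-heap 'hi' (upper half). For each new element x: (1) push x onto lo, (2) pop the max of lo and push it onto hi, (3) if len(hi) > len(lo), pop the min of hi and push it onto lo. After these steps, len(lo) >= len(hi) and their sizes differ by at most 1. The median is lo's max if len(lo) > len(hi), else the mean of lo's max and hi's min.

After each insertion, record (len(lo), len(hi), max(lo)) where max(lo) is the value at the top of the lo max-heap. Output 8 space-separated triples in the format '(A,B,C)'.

Step 1: insert 3 -> lo=[3] hi=[] -> (len(lo)=1, len(hi)=0, max(lo)=3)
Step 2: insert 23 -> lo=[3] hi=[23] -> (len(lo)=1, len(hi)=1, max(lo)=3)
Step 3: insert 47 -> lo=[3, 23] hi=[47] -> (len(lo)=2, len(hi)=1, max(lo)=23)
Step 4: insert 13 -> lo=[3, 13] hi=[23, 47] -> (len(lo)=2, len(hi)=2, max(lo)=13)
Step 5: insert 12 -> lo=[3, 12, 13] hi=[23, 47] -> (len(lo)=3, len(hi)=2, max(lo)=13)
Step 6: insert 20 -> lo=[3, 12, 13] hi=[20, 23, 47] -> (len(lo)=3, len(hi)=3, max(lo)=13)
Step 7: insert 9 -> lo=[3, 9, 12, 13] hi=[20, 23, 47] -> (len(lo)=4, len(hi)=3, max(lo)=13)
Step 8: insert 22 -> lo=[3, 9, 12, 13] hi=[20, 22, 23, 47] -> (len(lo)=4, len(hi)=4, max(lo)=13)

Answer: (1,0,3) (1,1,3) (2,1,23) (2,2,13) (3,2,13) (3,3,13) (4,3,13) (4,4,13)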